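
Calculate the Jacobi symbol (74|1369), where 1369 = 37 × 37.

0

Pull out 2: since 1369 ≡ 1 (mod 8), (2/1369) = +1.
Reciprocity: 37 ≡ 1 and 1369 ≡ 1 (mod 4), so (37/1369) = +(1369/37).
Reduce top mod 37: now compute (0/37).
Top reduces to 0: gcd > 1, so the symbol is 0.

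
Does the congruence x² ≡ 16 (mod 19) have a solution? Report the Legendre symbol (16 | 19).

1

Pull out 2^4: since 19 ≡ 3 (mod 8), (2/19) = -1, so (2/19)^4 = +1.
Reached (1/19) = 1. Collecting the sign flips along the way, the symbol is +1.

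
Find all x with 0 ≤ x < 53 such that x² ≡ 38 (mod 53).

12, 41

53 ≡ 1 (mod 4), so we find a root by search.
Trying successive values, 12² = 144 ≡ 38 (mod 53). The other root is 53 − 12 = 41.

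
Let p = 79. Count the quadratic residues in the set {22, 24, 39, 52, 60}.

2

(22/79) = +1 → QR.
(24/79) = -1 → non-residue.
(39/79) = -1 → non-residue.
(52/79) = +1 → QR.
(60/79) = -1 → non-residue.
Total quadratic residues among the 5: 2.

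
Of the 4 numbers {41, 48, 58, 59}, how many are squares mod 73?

(41/73) = +1 → QR.
(48/73) = +1 → QR.
(58/73) = -1 → non-residue.
(59/73) = -1 → non-residue.
Total quadratic residues among the 4: 2.

2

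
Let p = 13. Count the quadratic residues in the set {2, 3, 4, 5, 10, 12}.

4

(2/13) = -1 → non-residue.
(3/13) = +1 → QR.
(4/13) = +1 → QR.
(5/13) = -1 → non-residue.
(10/13) = +1 → QR.
(12/13) = +1 → QR.
Total quadratic residues among the 6: 4.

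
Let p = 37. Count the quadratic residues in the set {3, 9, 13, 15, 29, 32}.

2

(3/37) = +1 → QR.
(9/37) = +1 → QR.
(13/37) = -1 → non-residue.
(15/37) = -1 → non-residue.
(29/37) = -1 → non-residue.
(32/37) = -1 → non-residue.
Total quadratic residues among the 6: 2.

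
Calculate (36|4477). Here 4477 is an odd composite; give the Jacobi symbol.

Pull out 2^2: since 4477 ≡ 5 (mod 8), (2/4477) = -1, so (2/4477)^2 = +1.
Reciprocity: 9 ≡ 1 and 4477 ≡ 1 (mod 4), so (9/4477) = +(4477/9).
Reduce top mod 9: now compute (4/9).
Pull out 2^2: since 9 ≡ 1 (mod 8), (2/9) = +1, so (2/9)^2 = +1.
Reached (1/9) = 1. Collecting the sign flips along the way, the symbol is +1.

1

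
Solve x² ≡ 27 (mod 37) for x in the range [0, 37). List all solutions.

8, 29

37 ≡ 1 (mod 4), so we find a root by search.
Trying successive values, 8² = 64 ≡ 27 (mod 37). The other root is 37 − 8 = 29.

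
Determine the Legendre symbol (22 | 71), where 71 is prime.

-1

Pull out 2: since 71 ≡ 7 (mod 8), (2/71) = +1.
Reciprocity: 11 ≡ 3 and 71 ≡ 3 (mod 4), so (11/71) = −(71/11).
Reduce top mod 11: now compute (5/11).
Reciprocity: 5 ≡ 1 and 11 ≡ 3 (mod 4), so (5/11) = +(11/5).
Reduce top mod 5: now compute (1/5).
Reached (1/5) = 1. Collecting the sign flips along the way, the symbol is -1.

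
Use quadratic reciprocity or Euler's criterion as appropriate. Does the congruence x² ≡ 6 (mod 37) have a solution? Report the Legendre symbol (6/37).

Pull out 2: since 37 ≡ 5 (mod 8), (2/37) = -1.
Reciprocity: 3 ≡ 3 and 37 ≡ 1 (mod 4), so (3/37) = +(37/3).
Reduce top mod 3: now compute (1/3).
Reached (1/3) = 1. Collecting the sign flips along the way, the symbol is -1.

-1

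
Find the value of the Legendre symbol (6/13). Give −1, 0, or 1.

-1

Euler's criterion: (6/13) ≡ 6^6 (mod 13).
6^2 ≡ 10 (mod 13)
6^4 ≡ 9 (mod 13)
6^6 = 6^(4+2) ≡ 12 (mod 13).
Result is 12 ≡ −1, so (6/13) = −1.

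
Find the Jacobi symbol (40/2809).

1

Pull out 2^3: since 2809 ≡ 1 (mod 8), (2/2809) = +1, so (2/2809)^3 = +1.
Reciprocity: 5 ≡ 1 and 2809 ≡ 1 (mod 4), so (5/2809) = +(2809/5).
Reduce top mod 5: now compute (4/5).
Pull out 2^2: since 5 ≡ 5 (mod 8), (2/5) = -1, so (2/5)^2 = +1.
Reached (1/5) = 1. Collecting the sign flips along the way, the symbol is +1.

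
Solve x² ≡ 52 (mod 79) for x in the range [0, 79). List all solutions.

17, 62

Since 79 ≡ 3 (mod 4), a square root of 52 is 52^((79+1)/4) = 52^20 mod 79.
Repeated squaring: 52^2≡18, 52^4≡8, 52^8≡64, 52^16≡67 (mod 79).
52^20 = 52^(16+4) ≡ 62 (mod 79).
Check: 62² = 3844 ≡ 52 (mod 79). The two roots are 17 and 62.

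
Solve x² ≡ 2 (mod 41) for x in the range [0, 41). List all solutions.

41 ≡ 1 (mod 4), so we find a root by search.
Trying successive values, 17² = 289 ≡ 2 (mod 41). The other root is 41 − 17 = 24.

17, 24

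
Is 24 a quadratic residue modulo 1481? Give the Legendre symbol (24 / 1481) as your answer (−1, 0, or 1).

Pull out 2^3: since 1481 ≡ 1 (mod 8), (2/1481) = +1, so (2/1481)^3 = +1.
Reciprocity: 3 ≡ 3 and 1481 ≡ 1 (mod 4), so (3/1481) = +(1481/3).
Reduce top mod 3: now compute (2/3).
Pull out 2: since 3 ≡ 3 (mod 8), (2/3) = -1.
Reached (1/3) = 1. Collecting the sign flips along the way, the symbol is -1.

-1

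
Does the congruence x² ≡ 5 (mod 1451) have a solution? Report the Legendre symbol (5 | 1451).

Reciprocity: 5 ≡ 1 and 1451 ≡ 3 (mod 4), so (5/1451) = +(1451/5).
Reduce top mod 5: now compute (1/5).
Reached (1/5) = 1. Collecting the sign flips along the way, the symbol is +1.

1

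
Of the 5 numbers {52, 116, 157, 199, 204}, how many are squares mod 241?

(52/241) = -1 → non-residue.
(116/241) = +1 → QR.
(157/241) = -1 → non-residue.
(199/241) = -1 → non-residue.
(204/241) = -1 → non-residue.
Total quadratic residues among the 5: 1.

1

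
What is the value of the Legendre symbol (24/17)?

Euler's criterion: (24/17) ≡ 7^8 (mod 17).
7^2 ≡ 15 (mod 17)
7^4 ≡ 4 (mod 17)
7^8 ≡ 16 (mod 17)
7^8 = 7^(8) ≡ 16 (mod 17).
Result is 16 ≡ −1, so (24/17) = −1.

-1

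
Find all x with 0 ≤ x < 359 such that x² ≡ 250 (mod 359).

Since 359 ≡ 3 (mod 4), a square root of 250 is 250^((359+1)/4) = 250^90 mod 359.
Repeated squaring: 250^2≡34, 250^4≡79, 250^8≡138, 250^16≡17, 250^32≡289, 250^64≡233 (mod 359).
250^90 = 250^(64+16+8+2) ≡ 300 (mod 359).
Check: 300² = 90000 ≡ 250 (mod 359). The two roots are 59 and 300.

59, 300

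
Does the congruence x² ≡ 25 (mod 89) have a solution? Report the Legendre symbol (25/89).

1

Reciprocity: 25 ≡ 1 and 89 ≡ 1 (mod 4), so (25/89) = +(89/25).
Reduce top mod 25: now compute (14/25).
Pull out 2: since 25 ≡ 1 (mod 8), (2/25) = +1.
Reciprocity: 7 ≡ 3 and 25 ≡ 1 (mod 4), so (7/25) = +(25/7).
Reduce top mod 7: now compute (4/7).
Pull out 2^2: since 7 ≡ 7 (mod 8), (2/7) = +1, so (2/7)^2 = +1.
Reached (1/7) = 1. Collecting the sign flips along the way, the symbol is +1.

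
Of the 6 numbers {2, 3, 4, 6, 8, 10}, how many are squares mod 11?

(2/11) = -1 → non-residue.
(3/11) = +1 → QR.
(4/11) = +1 → QR.
(6/11) = -1 → non-residue.
(8/11) = -1 → non-residue.
(10/11) = -1 → non-residue.
Total quadratic residues among the 6: 2.

2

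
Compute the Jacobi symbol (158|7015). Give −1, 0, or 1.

1

Pull out 2: since 7015 ≡ 7 (mod 8), (2/7015) = +1.
Reciprocity: 79 ≡ 3 and 7015 ≡ 3 (mod 4), so (79/7015) = −(7015/79).
Reduce top mod 79: now compute (63/79).
Reciprocity: 63 ≡ 3 and 79 ≡ 3 (mod 4), so (63/79) = −(79/63).
Reduce top mod 63: now compute (16/63).
Pull out 2^4: since 63 ≡ 7 (mod 8), (2/63) = +1, so (2/63)^4 = +1.
Reached (1/63) = 1. Collecting the sign flips along the way, the symbol is +1.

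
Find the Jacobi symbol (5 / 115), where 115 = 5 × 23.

0

Reciprocity: 5 ≡ 1 and 115 ≡ 3 (mod 4), so (5/115) = +(115/5).
Reduce top mod 5: now compute (0/5).
Top reduces to 0: gcd > 1, so the symbol is 0.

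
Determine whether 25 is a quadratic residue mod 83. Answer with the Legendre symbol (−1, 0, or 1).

Euler's criterion: (25/83) ≡ 25^41 (mod 83).
25^2 ≡ 44 (mod 83)
25^4 ≡ 27 (mod 83)
25^8 ≡ 65 (mod 83)
25^16 ≡ 75 (mod 83)
25^32 ≡ 64 (mod 83)
25^41 = 25^(32+8+1) ≡ 1 (mod 83).
Result is 1, so (25/83) = 1.

1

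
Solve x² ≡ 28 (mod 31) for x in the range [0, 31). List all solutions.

Since 31 ≡ 3 (mod 4), a square root of 28 is 28^((31+1)/4) = 28^8 mod 31.
Repeated squaring: 28^2≡9, 28^4≡19, 28^8≡20 (mod 31).
28^8 = 28^(8) ≡ 20 (mod 31).
Check: 20² = 400 ≡ 28 (mod 31). The two roots are 11 and 20.

11, 20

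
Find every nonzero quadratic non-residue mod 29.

2 3 8 10 11 12 14 15 17 18 19 21 26 27

Square k = 1,…,14 (k and 29−k give the same square):
1²=1, 2²=4, 3²=9, 4²=16, 5²=25, 6²≡7, 7²≡20, 8²≡6, 9²≡23, 10²≡13, 11²≡5, 12²≡28, 13²≡24, 14²≡22 (mod 29).
The residues are {1, 4, 5, 6, 7, 9, 13, 16, 20, 22, 23, 24, 25, 28}; the non-residues are the remaining 14 nonzero classes.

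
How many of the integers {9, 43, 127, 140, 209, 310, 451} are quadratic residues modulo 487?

3

(9/487) = +1 → QR.
(43/487) = -1 → non-residue.
(127/487) = +1 → QR.
(140/487) = +1 → QR.
(209/487) = -1 → non-residue.
(310/487) = -1 → non-residue.
(451/487) = -1 → non-residue.
Total quadratic residues among the 7: 3.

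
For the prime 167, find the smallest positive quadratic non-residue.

5

(2/167) = +1, so 2 is a residue.
(3/167) = +1, so 3 is a residue.
(4/167) = +1, so 4 is a residue.
(5/167) = −1, so 5 is the smallest positive non-residue mod 167.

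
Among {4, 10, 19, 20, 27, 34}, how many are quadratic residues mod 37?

4

(4/37) = +1 → QR.
(10/37) = +1 → QR.
(19/37) = -1 → non-residue.
(20/37) = -1 → non-residue.
(27/37) = +1 → QR.
(34/37) = +1 → QR.
Total quadratic residues among the 6: 4.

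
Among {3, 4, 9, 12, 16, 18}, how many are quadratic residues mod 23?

6

(3/23) = +1 → QR.
(4/23) = +1 → QR.
(9/23) = +1 → QR.
(12/23) = +1 → QR.
(16/23) = +1 → QR.
(18/23) = +1 → QR.
Total quadratic residues among the 6: 6.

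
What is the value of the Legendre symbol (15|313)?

-1

Reciprocity: 15 ≡ 3 and 313 ≡ 1 (mod 4), so (15/313) = +(313/15).
Reduce top mod 15: now compute (13/15).
Reciprocity: 13 ≡ 1 and 15 ≡ 3 (mod 4), so (13/15) = +(15/13).
Reduce top mod 13: now compute (2/13).
Pull out 2: since 13 ≡ 5 (mod 8), (2/13) = -1.
Reached (1/13) = 1. Collecting the sign flips along the way, the symbol is -1.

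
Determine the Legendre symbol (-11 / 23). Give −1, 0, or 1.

Euler's criterion: (-11/23) ≡ 12^11 (mod 23).
12^2 ≡ 6 (mod 23)
12^4 ≡ 13 (mod 23)
12^8 ≡ 8 (mod 23)
12^11 = 12^(8+2+1) ≡ 1 (mod 23).
Result is 1, so (-11/23) = 1.

1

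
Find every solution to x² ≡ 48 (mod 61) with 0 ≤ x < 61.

29, 32

61 ≡ 1 (mod 4), so we find a root by search.
Trying successive values, 29² = 841 ≡ 48 (mod 61). The other root is 61 − 29 = 32.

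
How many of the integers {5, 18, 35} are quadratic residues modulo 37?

(5/37) = -1 → non-residue.
(18/37) = -1 → non-residue.
(35/37) = -1 → non-residue.
Total quadratic residues among the 3: 0.

0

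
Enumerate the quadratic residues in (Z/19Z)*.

1,4,5,6,7,9,11,16,17

Square k = 1,…,9 (k and 19−k give the same square):
1²=1, 2²=4, 3²=9, 4²=16, 5²≡6, 6²≡17, 7²≡11, 8²≡7, 9²≡5 (mod 19).
So the quadratic residues mod 19 are {1, 4, 5, 6, 7, 9, 11, 16, 17}.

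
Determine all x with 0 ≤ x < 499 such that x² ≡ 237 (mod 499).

Since 499 ≡ 3 (mod 4), a square root of 237 is 237^((499+1)/4) = 237^125 mod 499.
Repeated squaring: 237^2≡281, 237^4≡119, 237^8≡189, 237^16≡292, 237^32≡434, 237^64≡233 (mod 499).
237^125 = 237^(64+32+16+8+4+1) ≡ 82 (mod 499).
Check: 82² = 6724 ≡ 237 (mod 499). The two roots are 82 and 417.

82, 417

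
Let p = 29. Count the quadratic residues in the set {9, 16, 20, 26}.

3

(9/29) = +1 → QR.
(16/29) = +1 → QR.
(20/29) = +1 → QR.
(26/29) = -1 → non-residue.
Total quadratic residues among the 4: 3.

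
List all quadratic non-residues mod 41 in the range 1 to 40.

Square k = 1,…,20 (k and 41−k give the same square):
1²=1, 2²=4, 3²=9, 4²=16, 5²=25, 6²=36, 7²≡8, 8²≡23, 9²≡40, 10²≡18, 11²≡39, 12²≡21, 13²≡5, 14²≡32, 15²≡20, 16²≡10, 17²≡2, 18²≡37, 19²≡33, 20²≡31 (mod 41).
The residues are {1, 2, 4, 5, 8, 9, 10, 16, 18, 20, 21, 23, 25, 31, 32, 33, 36, 37, 39, 40}; the non-residues are the remaining 20 nonzero classes.

3,6,7,11,12,13,14,15,17,19,22,24,26,27,28,29,30,34,35,38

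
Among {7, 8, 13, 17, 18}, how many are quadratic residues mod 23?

(7/23) = -1 → non-residue.
(8/23) = +1 → QR.
(13/23) = +1 → QR.
(17/23) = -1 → non-residue.
(18/23) = +1 → QR.
Total quadratic residues among the 5: 3.

3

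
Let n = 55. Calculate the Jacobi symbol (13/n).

Reciprocity: 13 ≡ 1 and 55 ≡ 3 (mod 4), so (13/55) = +(55/13).
Reduce top mod 13: now compute (3/13).
Reciprocity: 3 ≡ 3 and 13 ≡ 1 (mod 4), so (3/13) = +(13/3).
Reduce top mod 3: now compute (1/3).
Reached (1/3) = 1. Collecting the sign flips along the way, the symbol is +1.

1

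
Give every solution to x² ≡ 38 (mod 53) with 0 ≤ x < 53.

53 ≡ 1 (mod 4), so we find a root by search.
Trying successive values, 12² = 144 ≡ 38 (mod 53). The other root is 53 − 12 = 41.

12, 41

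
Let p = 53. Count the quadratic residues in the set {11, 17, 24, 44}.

4

(11/53) = +1 → QR.
(17/53) = +1 → QR.
(24/53) = +1 → QR.
(44/53) = +1 → QR.
Total quadratic residues among the 4: 4.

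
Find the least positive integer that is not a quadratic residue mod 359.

7

(2/359) = +1, so 2 is a residue.
(3/359) = +1, so 3 is a residue.
(4/359) = +1, so 4 is a residue.
(5/359) = +1, so 5 is a residue.
(6/359) = +1, so 6 is a residue.
(7/359) = −1, so 7 is the smallest positive non-residue mod 359.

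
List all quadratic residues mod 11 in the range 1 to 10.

1 3 4 5 9

Square k = 1,…,5 (k and 11−k give the same square):
1²=1, 2²=4, 3²=9, 4²≡5, 5²≡3 (mod 11).
So the quadratic residues mod 11 are {1, 3, 4, 5, 9}.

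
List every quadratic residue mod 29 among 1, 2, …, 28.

1, 4, 5, 6, 7, 9, 13, 16, 20, 22, 23, 24, 25, 28

Square k = 1,…,14 (k and 29−k give the same square):
1²=1, 2²=4, 3²=9, 4²=16, 5²=25, 6²≡7, 7²≡20, 8²≡6, 9²≡23, 10²≡13, 11²≡5, 12²≡28, 13²≡24, 14²≡22 (mod 29).
So the quadratic residues mod 29 are {1, 4, 5, 6, 7, 9, 13, 16, 20, 22, 23, 24, 25, 28}.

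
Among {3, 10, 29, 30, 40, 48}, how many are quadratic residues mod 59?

(3/59) = +1 → QR.
(10/59) = -1 → non-residue.
(29/59) = +1 → QR.
(30/59) = -1 → non-residue.
(40/59) = -1 → non-residue.
(48/59) = +1 → QR.
Total quadratic residues among the 6: 3.

3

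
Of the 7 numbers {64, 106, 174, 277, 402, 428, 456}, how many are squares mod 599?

(64/599) = +1 → QR.
(106/599) = +1 → QR.
(174/599) = -1 → non-residue.
(277/599) = -1 → non-residue.
(402/599) = +1 → QR.
(428/599) = -1 → non-residue.
(456/599) = +1 → QR.
Total quadratic residues among the 7: 4.

4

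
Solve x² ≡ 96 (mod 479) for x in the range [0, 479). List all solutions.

196, 283

Since 479 ≡ 3 (mod 4), a square root of 96 is 96^((479+1)/4) = 96^120 mod 479.
Repeated squaring: 96^2≡115, 96^4≡292, 96^8≡2, 96^16≡4, 96^32≡16, 96^64≡256 (mod 479).
96^120 = 96^(64+32+16+8) ≡ 196 (mod 479).
Check: 196² = 38416 ≡ 96 (mod 479). The two roots are 196 and 283.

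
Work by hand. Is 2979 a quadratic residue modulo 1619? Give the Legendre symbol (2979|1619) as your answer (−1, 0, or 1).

1

First reduce: 2979 ≡ 1360 (mod 1619).
Pull out 2^4: since 1619 ≡ 3 (mod 8), (2/1619) = -1, so (2/1619)^4 = +1.
Reciprocity: 85 ≡ 1 and 1619 ≡ 3 (mod 4), so (85/1619) = +(1619/85).
Reduce top mod 85: now compute (4/85).
Pull out 2^2: since 85 ≡ 5 (mod 8), (2/85) = -1, so (2/85)^2 = +1.
Reached (1/85) = 1. Collecting the sign flips along the way, the symbol is +1.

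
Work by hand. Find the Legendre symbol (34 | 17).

0

First reduce: 34 ≡ 0 (mod 17).
Top reduces to 0: gcd > 1, so the symbol is 0.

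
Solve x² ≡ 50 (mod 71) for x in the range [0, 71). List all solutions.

Since 71 ≡ 3 (mod 4), a square root of 50 is 50^((71+1)/4) = 50^18 mod 71.
Repeated squaring: 50^2≡15, 50^4≡12, 50^8≡2, 50^16≡4 (mod 71).
50^18 = 50^(16+2) ≡ 60 (mod 71).
Check: 60² = 3600 ≡ 50 (mod 71). The two roots are 11 and 60.

11, 60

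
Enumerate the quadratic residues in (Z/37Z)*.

1,3,4,7,9,10,11,12,16,21,25,26,27,28,30,33,34,36

Square k = 1,…,18 (k and 37−k give the same square):
1²=1, 2²=4, 3²=9, 4²=16, 5²=25, 6²=36, 7²≡12, 8²≡27, 9²≡7, 10²≡26, 11²≡10, 12²≡33, 13²≡21, 14²≡11, 15²≡3, 16²≡34, 17²≡30, 18²≡28 (mod 37).
So the quadratic residues mod 37 are {1, 3, 4, 7, 9, 10, 11, 12, 16, 21, 25, 26, 27, 28, 30, 33, 34, 36}.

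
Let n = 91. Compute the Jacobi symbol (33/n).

Reciprocity: 33 ≡ 1 and 91 ≡ 3 (mod 4), so (33/91) = +(91/33).
Reduce top mod 33: now compute (25/33).
Reciprocity: 25 ≡ 1 and 33 ≡ 1 (mod 4), so (25/33) = +(33/25).
Reduce top mod 25: now compute (8/25).
Pull out 2^3: since 25 ≡ 1 (mod 8), (2/25) = +1, so (2/25)^3 = +1.
Reached (1/25) = 1. Collecting the sign flips along the way, the symbol is +1.

1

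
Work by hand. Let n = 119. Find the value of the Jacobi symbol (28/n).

0

Pull out 2^2: since 119 ≡ 7 (mod 8), (2/119) = +1, so (2/119)^2 = +1.
Reciprocity: 7 ≡ 3 and 119 ≡ 3 (mod 4), so (7/119) = −(119/7).
Reduce top mod 7: now compute (0/7).
Top reduces to 0: gcd > 1, so the symbol is 0.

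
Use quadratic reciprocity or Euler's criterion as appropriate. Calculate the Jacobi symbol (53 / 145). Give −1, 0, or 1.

-1

Reciprocity: 53 ≡ 1 and 145 ≡ 1 (mod 4), so (53/145) = +(145/53).
Reduce top mod 53: now compute (39/53).
Reciprocity: 39 ≡ 3 and 53 ≡ 1 (mod 4), so (39/53) = +(53/39).
Reduce top mod 39: now compute (14/39).
Pull out 2: since 39 ≡ 7 (mod 8), (2/39) = +1.
Reciprocity: 7 ≡ 3 and 39 ≡ 3 (mod 4), so (7/39) = −(39/7).
Reduce top mod 7: now compute (4/7).
Pull out 2^2: since 7 ≡ 7 (mod 8), (2/7) = +1, so (2/7)^2 = +1.
Reached (1/7) = 1. Collecting the sign flips along the way, the symbol is -1.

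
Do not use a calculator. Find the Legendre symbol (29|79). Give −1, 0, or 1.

-1

Reciprocity: 29 ≡ 1 and 79 ≡ 3 (mod 4), so (29/79) = +(79/29).
Reduce top mod 29: now compute (21/29).
Reciprocity: 21 ≡ 1 and 29 ≡ 1 (mod 4), so (21/29) = +(29/21).
Reduce top mod 21: now compute (8/21).
Pull out 2^3: since 21 ≡ 5 (mod 8), (2/21) = -1, so (2/21)^3 = -1.
Reached (1/21) = 1. Collecting the sign flips along the way, the symbol is -1.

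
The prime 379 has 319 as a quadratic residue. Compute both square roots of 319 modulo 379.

75, 304

Since 379 ≡ 3 (mod 4), a square root of 319 is 319^((379+1)/4) = 319^95 mod 379.
Repeated squaring: 319^2≡189, 319^4≡95, 319^8≡308, 319^16≡114, 319^32≡110, 319^64≡351 (mod 379).
319^95 = 319^(64+16+8+4+2+1) ≡ 304 (mod 379).
Check: 304² = 92416 ≡ 319 (mod 379). The two roots are 75 and 304.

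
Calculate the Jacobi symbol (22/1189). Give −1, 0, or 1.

Pull out 2: since 1189 ≡ 5 (mod 8), (2/1189) = -1.
Reciprocity: 11 ≡ 3 and 1189 ≡ 1 (mod 4), so (11/1189) = +(1189/11).
Reduce top mod 11: now compute (1/11).
Reached (1/11) = 1. Collecting the sign flips along the way, the symbol is -1.

-1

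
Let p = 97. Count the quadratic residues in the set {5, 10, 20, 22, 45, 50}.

(5/97) = -1 → non-residue.
(10/97) = -1 → non-residue.
(20/97) = -1 → non-residue.
(22/97) = +1 → QR.
(45/97) = -1 → non-residue.
(50/97) = +1 → QR.
Total quadratic residues among the 6: 2.

2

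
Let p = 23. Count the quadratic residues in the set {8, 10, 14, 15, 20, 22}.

1

(8/23) = +1 → QR.
(10/23) = -1 → non-residue.
(14/23) = -1 → non-residue.
(15/23) = -1 → non-residue.
(20/23) = -1 → non-residue.
(22/23) = -1 → non-residue.
Total quadratic residues among the 6: 1.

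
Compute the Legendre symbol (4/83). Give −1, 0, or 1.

1

Euler's criterion: (4/83) ≡ 4^41 (mod 83).
4^2 ≡ 16 (mod 83)
4^4 ≡ 7 (mod 83)
4^8 ≡ 49 (mod 83)
4^16 ≡ 77 (mod 83)
4^32 ≡ 36 (mod 83)
4^41 = 4^(32+8+1) ≡ 1 (mod 83).
Result is 1, so (4/83) = 1.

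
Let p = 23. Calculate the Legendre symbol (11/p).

Reciprocity: 11 ≡ 3 and 23 ≡ 3 (mod 4), so (11/23) = −(23/11).
Reduce top mod 11: now compute (1/11).
Reached (1/11) = 1. Collecting the sign flips along the way, the symbol is -1.

-1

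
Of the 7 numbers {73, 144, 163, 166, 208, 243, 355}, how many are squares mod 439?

(73/439) = +1 → QR.
(144/439) = +1 → QR.
(163/439) = -1 → non-residue.
(166/439) = +1 → QR.
(208/439) = +1 → QR.
(243/439) = -1 → non-residue.
(355/439) = +1 → QR.
Total quadratic residues among the 7: 5.

5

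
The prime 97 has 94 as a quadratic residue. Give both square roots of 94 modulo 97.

97 ≡ 1 (mod 4), so we find a root by search.
Trying successive values, 26² = 676 ≡ 94 (mod 97). The other root is 97 − 26 = 71.

26, 71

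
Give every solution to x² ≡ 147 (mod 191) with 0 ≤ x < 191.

Since 191 ≡ 3 (mod 4), a square root of 147 is 147^((191+1)/4) = 147^48 mod 191.
Repeated squaring: 147^2≡26, 147^4≡103, 147^8≡104, 147^16≡120, 147^32≡75 (mod 191).
147^48 = 147^(32+16) ≡ 23 (mod 191).
Check: 23² = 529 ≡ 147 (mod 191). The two roots are 23 and 168.

23, 168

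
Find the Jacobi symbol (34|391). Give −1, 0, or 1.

0

Pull out 2: since 391 ≡ 7 (mod 8), (2/391) = +1.
Reciprocity: 17 ≡ 1 and 391 ≡ 3 (mod 4), so (17/391) = +(391/17).
Reduce top mod 17: now compute (0/17).
Top reduces to 0: gcd > 1, so the symbol is 0.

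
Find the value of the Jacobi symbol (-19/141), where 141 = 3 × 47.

First reduce: -19 ≡ 122 (mod 141).
Pull out 2: since 141 ≡ 5 (mod 8), (2/141) = -1.
Reciprocity: 61 ≡ 1 and 141 ≡ 1 (mod 4), so (61/141) = +(141/61).
Reduce top mod 61: now compute (19/61).
Reciprocity: 19 ≡ 3 and 61 ≡ 1 (mod 4), so (19/61) = +(61/19).
Reduce top mod 19: now compute (4/19).
Pull out 2^2: since 19 ≡ 3 (mod 8), (2/19) = -1, so (2/19)^2 = +1.
Reached (1/19) = 1. Collecting the sign flips along the way, the symbol is -1.

-1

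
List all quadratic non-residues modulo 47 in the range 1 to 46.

Square k = 1,…,23 (k and 47−k give the same square):
1²=1, 2²=4, 3²=9, 4²=16, 5²=25, 6²=36, 7²≡2, 8²≡17, 9²≡34, 10²≡6, 11²≡27, 12²≡3, 13²≡28, 14²≡8, 15²≡37, 16²≡21, 17²≡7, 18²≡42, 19²≡32, 20²≡24, 21²≡18, 22²≡14, 23²≡12 (mod 47).
The residues are {1, 2, 3, 4, 6, 7, 8, 9, 12, 14, 16, 17, 18, 21, 24, 25, 27, 28, 32, 34, 36, 37, 42}; the non-residues are the remaining 23 nonzero classes.

5 10 11 13 15 19 20 22 23 26 29 30 31 33 35 38 39 40 41 43 44 45 46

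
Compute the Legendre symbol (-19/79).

-1

First reduce: -19 ≡ 60 (mod 79).
Pull out 2^2: since 79 ≡ 7 (mod 8), (2/79) = +1, so (2/79)^2 = +1.
Reciprocity: 15 ≡ 3 and 79 ≡ 3 (mod 4), so (15/79) = −(79/15).
Reduce top mod 15: now compute (4/15).
Pull out 2^2: since 15 ≡ 7 (mod 8), (2/15) = +1, so (2/15)^2 = +1.
Reached (1/15) = 1. Collecting the sign flips along the way, the symbol is -1.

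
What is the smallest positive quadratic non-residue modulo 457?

(2/457) = +1, so 2 is a residue.
(3/457) = +1, so 3 is a residue.
(4/457) = +1, so 4 is a residue.
(5/457) = −1, so 5 is the smallest positive non-residue mod 457.

5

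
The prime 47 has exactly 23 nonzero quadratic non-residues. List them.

Square k = 1,…,23 (k and 47−k give the same square):
1²=1, 2²=4, 3²=9, 4²=16, 5²=25, 6²=36, 7²≡2, 8²≡17, 9²≡34, 10²≡6, 11²≡27, 12²≡3, 13²≡28, 14²≡8, 15²≡37, 16²≡21, 17²≡7, 18²≡42, 19²≡32, 20²≡24, 21²≡18, 22²≡14, 23²≡12 (mod 47).
The residues are {1, 2, 3, 4, 6, 7, 8, 9, 12, 14, 16, 17, 18, 21, 24, 25, 27, 28, 32, 34, 36, 37, 42}; the non-residues are the remaining 23 nonzero classes.

5,10,11,13,15,19,20,22,23,26,29,30,31,33,35,38,39,40,41,43,44,45,46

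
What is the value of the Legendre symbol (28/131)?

1

Pull out 2^2: since 131 ≡ 3 (mod 8), (2/131) = -1, so (2/131)^2 = +1.
Reciprocity: 7 ≡ 3 and 131 ≡ 3 (mod 4), so (7/131) = −(131/7).
Reduce top mod 7: now compute (5/7).
Reciprocity: 5 ≡ 1 and 7 ≡ 3 (mod 4), so (5/7) = +(7/5).
Reduce top mod 5: now compute (2/5).
Pull out 2: since 5 ≡ 5 (mod 8), (2/5) = -1.
Reached (1/5) = 1. Collecting the sign flips along the way, the symbol is +1.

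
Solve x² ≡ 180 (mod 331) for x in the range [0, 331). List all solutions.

74, 257

Since 331 ≡ 3 (mod 4), a square root of 180 is 180^((331+1)/4) = 180^83 mod 331.
Repeated squaring: 180^2≡293, 180^4≡120, 180^8≡167, 180^16≡85, 180^32≡274, 180^64≡270 (mod 331).
180^83 = 180^(64+16+2+1) ≡ 74 (mod 331).
Check: 74² = 5476 ≡ 180 (mod 331). The two roots are 74 and 257.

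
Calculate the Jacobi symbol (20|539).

Pull out 2^2: since 539 ≡ 3 (mod 8), (2/539) = -1, so (2/539)^2 = +1.
Reciprocity: 5 ≡ 1 and 539 ≡ 3 (mod 4), so (5/539) = +(539/5).
Reduce top mod 5: now compute (4/5).
Pull out 2^2: since 5 ≡ 5 (mod 8), (2/5) = -1, so (2/5)^2 = +1.
Reached (1/5) = 1. Collecting the sign flips along the way, the symbol is +1.

1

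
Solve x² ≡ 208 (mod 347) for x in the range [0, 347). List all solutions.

Since 347 ≡ 3 (mod 4), a square root of 208 is 208^((347+1)/4) = 208^87 mod 347.
Repeated squaring: 208^2≡236, 208^4≡176, 208^8≡93, 208^16≡321, 208^32≡329, 208^64≡324 (mod 347).
208^87 = 208^(64+16+4+2+1) ≡ 224 (mod 347).
Check: 224² = 50176 ≡ 208 (mod 347). The two roots are 123 and 224.

123, 224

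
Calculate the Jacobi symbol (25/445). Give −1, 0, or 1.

Reciprocity: 25 ≡ 1 and 445 ≡ 1 (mod 4), so (25/445) = +(445/25).
Reduce top mod 25: now compute (20/25).
Pull out 2^2: since 25 ≡ 1 (mod 8), (2/25) = +1, so (2/25)^2 = +1.
Reciprocity: 5 ≡ 1 and 25 ≡ 1 (mod 4), so (5/25) = +(25/5).
Reduce top mod 5: now compute (0/5).
Top reduces to 0: gcd > 1, so the symbol is 0.

0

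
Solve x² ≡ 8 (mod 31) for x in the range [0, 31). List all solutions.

15, 16

Since 31 ≡ 3 (mod 4), a square root of 8 is 8^((31+1)/4) = 8^8 mod 31.
Repeated squaring: 8^2≡2, 8^4≡4, 8^8≡16 (mod 31).
8^8 = 8^(8) ≡ 16 (mod 31).
Check: 16² = 256 ≡ 8 (mod 31). The two roots are 15 and 16.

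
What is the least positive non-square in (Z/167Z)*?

(2/167) = +1, so 2 is a residue.
(3/167) = +1, so 3 is a residue.
(4/167) = +1, so 4 is a residue.
(5/167) = −1, so 5 is the smallest positive non-residue mod 167.

5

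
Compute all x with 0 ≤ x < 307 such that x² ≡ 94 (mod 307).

Since 307 ≡ 3 (mod 4), a square root of 94 is 94^((307+1)/4) = 94^77 mod 307.
Repeated squaring: 94^2≡240, 94^4≡191, 94^8≡255, 94^16≡248, 94^32≡104, 94^64≡71 (mod 307).
94^77 = 94^(64+8+4+1) ≡ 44 (mod 307).
Check: 44² = 1936 ≡ 94 (mod 307). The two roots are 44 and 263.

44, 263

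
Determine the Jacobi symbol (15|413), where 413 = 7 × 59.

1

Reciprocity: 15 ≡ 3 and 413 ≡ 1 (mod 4), so (15/413) = +(413/15).
Reduce top mod 15: now compute (8/15).
Pull out 2^3: since 15 ≡ 7 (mod 8), (2/15) = +1, so (2/15)^3 = +1.
Reached (1/15) = 1. Collecting the sign flips along the way, the symbol is +1.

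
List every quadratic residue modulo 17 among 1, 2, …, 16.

1,2,4,8,9,13,15,16

Square k = 1,…,8 (k and 17−k give the same square):
1²=1, 2²=4, 3²=9, 4²=16, 5²≡8, 6²≡2, 7²≡15, 8²≡13 (mod 17).
So the quadratic residues mod 17 are {1, 2, 4, 8, 9, 13, 15, 16}.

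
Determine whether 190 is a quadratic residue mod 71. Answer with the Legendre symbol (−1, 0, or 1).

Euler's criterion: (190/71) ≡ 48^35 (mod 71).
48^2 ≡ 32 (mod 71)
48^4 ≡ 30 (mod 71)
48^8 ≡ 48 (mod 71)
48^16 ≡ 32 (mod 71)
48^32 ≡ 30 (mod 71)
48^35 = 48^(32+2+1) ≡ 1 (mod 71).
Result is 1, so (190/71) = 1.

1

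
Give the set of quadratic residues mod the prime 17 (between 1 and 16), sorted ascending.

1 2 4 8 9 13 15 16

Square k = 1,…,8 (k and 17−k give the same square):
1²=1, 2²=4, 3²=9, 4²=16, 5²≡8, 6²≡2, 7²≡15, 8²≡13 (mod 17).
So the quadratic residues mod 17 are {1, 2, 4, 8, 9, 13, 15, 16}.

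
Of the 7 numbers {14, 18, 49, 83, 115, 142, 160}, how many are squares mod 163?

(14/163) = +1 → QR.
(18/163) = -1 → non-residue.
(49/163) = +1 → QR.
(83/163) = +1 → QR.
(115/163) = +1 → QR.
(142/163) = -1 → non-residue.
(160/163) = +1 → QR.
Total quadratic residues among the 7: 5.

5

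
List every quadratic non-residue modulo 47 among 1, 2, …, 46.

5,10,11,13,15,19,20,22,23,26,29,30,31,33,35,38,39,40,41,43,44,45,46

Square k = 1,…,23 (k and 47−k give the same square):
1²=1, 2²=4, 3²=9, 4²=16, 5²=25, 6²=36, 7²≡2, 8²≡17, 9²≡34, 10²≡6, 11²≡27, 12²≡3, 13²≡28, 14²≡8, 15²≡37, 16²≡21, 17²≡7, 18²≡42, 19²≡32, 20²≡24, 21²≡18, 22²≡14, 23²≡12 (mod 47).
The residues are {1, 2, 3, 4, 6, 7, 8, 9, 12, 14, 16, 17, 18, 21, 24, 25, 27, 28, 32, 34, 36, 37, 42}; the non-residues are the remaining 23 nonzero classes.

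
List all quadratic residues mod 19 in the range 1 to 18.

Square k = 1,…,9 (k and 19−k give the same square):
1²=1, 2²=4, 3²=9, 4²=16, 5²≡6, 6²≡17, 7²≡11, 8²≡7, 9²≡5 (mod 19).
So the quadratic residues mod 19 are {1, 4, 5, 6, 7, 9, 11, 16, 17}.

1,4,5,6,7,9,11,16,17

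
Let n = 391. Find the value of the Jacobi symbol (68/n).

0

Pull out 2^2: since 391 ≡ 7 (mod 8), (2/391) = +1, so (2/391)^2 = +1.
Reciprocity: 17 ≡ 1 and 391 ≡ 3 (mod 4), so (17/391) = +(391/17).
Reduce top mod 17: now compute (0/17).
Top reduces to 0: gcd > 1, so the symbol is 0.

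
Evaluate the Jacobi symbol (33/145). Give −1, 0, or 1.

Reciprocity: 33 ≡ 1 and 145 ≡ 1 (mod 4), so (33/145) = +(145/33).
Reduce top mod 33: now compute (13/33).
Reciprocity: 13 ≡ 1 and 33 ≡ 1 (mod 4), so (13/33) = +(33/13).
Reduce top mod 13: now compute (7/13).
Reciprocity: 7 ≡ 3 and 13 ≡ 1 (mod 4), so (7/13) = +(13/7).
Reduce top mod 7: now compute (6/7).
Pull out 2: since 7 ≡ 7 (mod 8), (2/7) = +1.
Reciprocity: 3 ≡ 3 and 7 ≡ 3 (mod 4), so (3/7) = −(7/3).
Reduce top mod 3: now compute (1/3).
Reached (1/3) = 1. Collecting the sign flips along the way, the symbol is -1.

-1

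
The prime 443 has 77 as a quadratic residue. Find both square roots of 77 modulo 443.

43, 400

Since 443 ≡ 3 (mod 4), a square root of 77 is 77^((443+1)/4) = 77^111 mod 443.
Repeated squaring: 77^2≡170, 77^4≡105, 77^8≡393, 77^16≡285, 77^32≡156, 77^64≡414 (mod 443).
77^111 = 77^(64+32+8+4+2+1) ≡ 400 (mod 443).
Check: 400² = 160000 ≡ 77 (mod 443). The two roots are 43 and 400.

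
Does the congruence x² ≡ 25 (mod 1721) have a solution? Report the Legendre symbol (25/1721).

1

Reciprocity: 25 ≡ 1 and 1721 ≡ 1 (mod 4), so (25/1721) = +(1721/25).
Reduce top mod 25: now compute (21/25).
Reciprocity: 21 ≡ 1 and 25 ≡ 1 (mod 4), so (21/25) = +(25/21).
Reduce top mod 21: now compute (4/21).
Pull out 2^2: since 21 ≡ 5 (mod 8), (2/21) = -1, so (2/21)^2 = +1.
Reached (1/21) = 1. Collecting the sign flips along the way, the symbol is +1.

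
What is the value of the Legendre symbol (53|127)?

Euler's criterion: (53/127) ≡ 53^63 (mod 127).
53^2 ≡ 15 (mod 127)
53^4 ≡ 98 (mod 127)
53^8 ≡ 79 (mod 127)
53^16 ≡ 18 (mod 127)
53^32 ≡ 70 (mod 127)
53^63 = 53^(32+16+8+4+2+1) ≡ 126 (mod 127).
Result is 126 ≡ −1, so (53/127) = −1.

-1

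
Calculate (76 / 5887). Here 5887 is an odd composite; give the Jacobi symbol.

Pull out 2^2: since 5887 ≡ 7 (mod 8), (2/5887) = +1, so (2/5887)^2 = +1.
Reciprocity: 19 ≡ 3 and 5887 ≡ 3 (mod 4), so (19/5887) = −(5887/19).
Reduce top mod 19: now compute (16/19).
Pull out 2^4: since 19 ≡ 3 (mod 8), (2/19) = -1, so (2/19)^4 = +1.
Reached (1/19) = 1. Collecting the sign flips along the way, the symbol is -1.

-1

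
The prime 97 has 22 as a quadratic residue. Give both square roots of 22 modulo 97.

97 ≡ 1 (mod 4), so we find a root by search.
Trying successive values, 33² = 1089 ≡ 22 (mod 97). The other root is 97 − 33 = 64.

33, 64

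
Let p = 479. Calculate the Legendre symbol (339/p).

Reciprocity: 339 ≡ 3 and 479 ≡ 3 (mod 4), so (339/479) = −(479/339).
Reduce top mod 339: now compute (140/339).
Pull out 2^2: since 339 ≡ 3 (mod 8), (2/339) = -1, so (2/339)^2 = +1.
Reciprocity: 35 ≡ 3 and 339 ≡ 3 (mod 4), so (35/339) = −(339/35).
Reduce top mod 35: now compute (24/35).
Pull out 2^3: since 35 ≡ 3 (mod 8), (2/35) = -1, so (2/35)^3 = -1.
Reciprocity: 3 ≡ 3 and 35 ≡ 3 (mod 4), so (3/35) = −(35/3).
Reduce top mod 3: now compute (2/3).
Pull out 2: since 3 ≡ 3 (mod 8), (2/3) = -1.
Reached (1/3) = 1. Collecting the sign flips along the way, the symbol is -1.

-1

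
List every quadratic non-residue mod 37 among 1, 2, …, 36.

Square k = 1,…,18 (k and 37−k give the same square):
1²=1, 2²=4, 3²=9, 4²=16, 5²=25, 6²=36, 7²≡12, 8²≡27, 9²≡7, 10²≡26, 11²≡10, 12²≡33, 13²≡21, 14²≡11, 15²≡3, 16²≡34, 17²≡30, 18²≡28 (mod 37).
The residues are {1, 3, 4, 7, 9, 10, 11, 12, 16, 21, 25, 26, 27, 28, 30, 33, 34, 36}; the non-residues are the remaining 18 nonzero classes.

2 5 6 8 13 14 15 17 18 19 20 22 23 24 29 31 32 35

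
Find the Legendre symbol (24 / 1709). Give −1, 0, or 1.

1

Pull out 2^3: since 1709 ≡ 5 (mod 8), (2/1709) = -1, so (2/1709)^3 = -1.
Reciprocity: 3 ≡ 3 and 1709 ≡ 1 (mod 4), so (3/1709) = +(1709/3).
Reduce top mod 3: now compute (2/3).
Pull out 2: since 3 ≡ 3 (mod 8), (2/3) = -1.
Reached (1/3) = 1. Collecting the sign flips along the way, the symbol is +1.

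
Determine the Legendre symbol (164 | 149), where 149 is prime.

-1

Euler's criterion: (164/149) ≡ 15^74 (mod 149).
15^2 ≡ 76 (mod 149)
15^4 ≡ 114 (mod 149)
15^8 ≡ 33 (mod 149)
15^16 ≡ 46 (mod 149)
15^32 ≡ 30 (mod 149)
15^64 ≡ 6 (mod 149)
15^74 = 15^(64+8+2) ≡ 148 (mod 149).
Result is 148 ≡ −1, so (164/149) = −1.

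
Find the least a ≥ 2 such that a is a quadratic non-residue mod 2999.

17

(2/2999) = +1, so 2 is a residue.
(3/2999) = +1, so 3 is a residue.
(4/2999) = +1, so 4 is a residue.
(5/2999) = +1, so 5 is a residue.
(6/2999) = +1, so 6 is a residue.
(7/2999) = +1, so 7 is a residue.
(8/2999) = +1, so 8 is a residue.
(9/2999) = +1, so 9 is a residue.
(10/2999) = +1, so 10 is a residue.
(11/2999) = +1, so 11 is a residue.
(12/2999) = +1, so 12 is a residue.
(13/2999) = +1, so 13 is a residue.
(14/2999) = +1, so 14 is a residue.
(15/2999) = +1, so 15 is a residue.
(16/2999) = +1, so 16 is a residue.
(17/2999) = −1, so 17 is the smallest positive non-residue mod 2999.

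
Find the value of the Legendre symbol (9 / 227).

Euler's criterion: (9/227) ≡ 9^113 (mod 227).
9^2 ≡ 81 (mod 227)
9^4 ≡ 205 (mod 227)
9^8 ≡ 30 (mod 227)
9^16 ≡ 219 (mod 227)
9^32 ≡ 64 (mod 227)
9^64 ≡ 10 (mod 227)
9^113 = 9^(64+32+16+1) ≡ 1 (mod 227).
Result is 1, so (9/227) = 1.

1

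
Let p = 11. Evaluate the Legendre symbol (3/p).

1

Reciprocity: 3 ≡ 3 and 11 ≡ 3 (mod 4), so (3/11) = −(11/3).
Reduce top mod 3: now compute (2/3).
Pull out 2: since 3 ≡ 3 (mod 8), (2/3) = -1.
Reached (1/3) = 1. Collecting the sign flips along the way, the symbol is +1.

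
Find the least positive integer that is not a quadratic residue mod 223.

(2/223) = +1, so 2 is a residue.
(3/223) = −1, so 3 is the smallest positive non-residue mod 223.

3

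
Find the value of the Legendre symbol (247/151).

-1

First reduce: 247 ≡ 96 (mod 151).
Pull out 2^5: since 151 ≡ 7 (mod 8), (2/151) = +1, so (2/151)^5 = +1.
Reciprocity: 3 ≡ 3 and 151 ≡ 3 (mod 4), so (3/151) = −(151/3).
Reduce top mod 3: now compute (1/3).
Reached (1/3) = 1. Collecting the sign flips along the way, the symbol is -1.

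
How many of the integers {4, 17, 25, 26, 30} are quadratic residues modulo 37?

4

(4/37) = +1 → QR.
(17/37) = -1 → non-residue.
(25/37) = +1 → QR.
(26/37) = +1 → QR.
(30/37) = +1 → QR.
Total quadratic residues among the 5: 4.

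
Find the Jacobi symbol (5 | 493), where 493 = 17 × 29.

-1

Reciprocity: 5 ≡ 1 and 493 ≡ 1 (mod 4), so (5/493) = +(493/5).
Reduce top mod 5: now compute (3/5).
Reciprocity: 3 ≡ 3 and 5 ≡ 1 (mod 4), so (3/5) = +(5/3).
Reduce top mod 3: now compute (2/3).
Pull out 2: since 3 ≡ 3 (mod 8), (2/3) = -1.
Reached (1/3) = 1. Collecting the sign flips along the way, the symbol is -1.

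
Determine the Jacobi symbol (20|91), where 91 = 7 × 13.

Pull out 2^2: since 91 ≡ 3 (mod 8), (2/91) = -1, so (2/91)^2 = +1.
Reciprocity: 5 ≡ 1 and 91 ≡ 3 (mod 4), so (5/91) = +(91/5).
Reduce top mod 5: now compute (1/5).
Reached (1/5) = 1. Collecting the sign flips along the way, the symbol is +1.

1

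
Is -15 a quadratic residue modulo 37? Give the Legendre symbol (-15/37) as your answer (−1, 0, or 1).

Euler's criterion: (-15/37) ≡ 22^18 (mod 37).
22^2 ≡ 3 (mod 37)
22^4 ≡ 9 (mod 37)
22^8 ≡ 7 (mod 37)
22^16 ≡ 12 (mod 37)
22^18 = 22^(16+2) ≡ 36 (mod 37).
Result is 36 ≡ −1, so (-15/37) = −1.

-1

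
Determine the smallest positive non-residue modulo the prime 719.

(2/719) = +1, so 2 is a residue.
(3/719) = +1, so 3 is a residue.
(4/719) = +1, so 4 is a residue.
(5/719) = +1, so 5 is a residue.
(6/719) = +1, so 6 is a residue.
(7/719) = +1, so 7 is a residue.
(8/719) = +1, so 8 is a residue.
(9/719) = +1, so 9 is a residue.
(10/719) = +1, so 10 is a residue.
(11/719) = −1, so 11 is the smallest positive non-residue mod 719.

11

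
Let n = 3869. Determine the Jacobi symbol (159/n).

Reciprocity: 159 ≡ 3 and 3869 ≡ 1 (mod 4), so (159/3869) = +(3869/159).
Reduce top mod 159: now compute (53/159).
Reciprocity: 53 ≡ 1 and 159 ≡ 3 (mod 4), so (53/159) = +(159/53).
Reduce top mod 53: now compute (0/53).
Top reduces to 0: gcd > 1, so the symbol is 0.

0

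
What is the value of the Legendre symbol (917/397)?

-1

First reduce: 917 ≡ 123 (mod 397).
Reciprocity: 123 ≡ 3 and 397 ≡ 1 (mod 4), so (123/397) = +(397/123).
Reduce top mod 123: now compute (28/123).
Pull out 2^2: since 123 ≡ 3 (mod 8), (2/123) = -1, so (2/123)^2 = +1.
Reciprocity: 7 ≡ 3 and 123 ≡ 3 (mod 4), so (7/123) = −(123/7).
Reduce top mod 7: now compute (4/7).
Pull out 2^2: since 7 ≡ 7 (mod 8), (2/7) = +1, so (2/7)^2 = +1.
Reached (1/7) = 1. Collecting the sign flips along the way, the symbol is -1.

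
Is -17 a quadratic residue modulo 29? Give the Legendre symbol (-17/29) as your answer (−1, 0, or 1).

First reduce: -17 ≡ 12 (mod 29).
Pull out 2^2: since 29 ≡ 5 (mod 8), (2/29) = -1, so (2/29)^2 = +1.
Reciprocity: 3 ≡ 3 and 29 ≡ 1 (mod 4), so (3/29) = +(29/3).
Reduce top mod 3: now compute (2/3).
Pull out 2: since 3 ≡ 3 (mod 8), (2/3) = -1.
Reached (1/3) = 1. Collecting the sign flips along the way, the symbol is -1.

-1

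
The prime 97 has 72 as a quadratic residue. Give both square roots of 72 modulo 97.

13, 84

97 ≡ 1 (mod 4), so we find a root by search.
Trying successive values, 13² = 169 ≡ 72 (mod 97). The other root is 97 − 13 = 84.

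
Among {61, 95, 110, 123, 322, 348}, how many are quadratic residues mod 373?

4

(61/373) = -1 → non-residue.
(95/373) = +1 → QR.
(110/373) = -1 → non-residue.
(123/373) = +1 → QR.
(322/373) = +1 → QR.
(348/373) = +1 → QR.
Total quadratic residues among the 6: 4.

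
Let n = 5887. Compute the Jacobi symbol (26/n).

Pull out 2: since 5887 ≡ 7 (mod 8), (2/5887) = +1.
Reciprocity: 13 ≡ 1 and 5887 ≡ 3 (mod 4), so (13/5887) = +(5887/13).
Reduce top mod 13: now compute (11/13).
Reciprocity: 11 ≡ 3 and 13 ≡ 1 (mod 4), so (11/13) = +(13/11).
Reduce top mod 11: now compute (2/11).
Pull out 2: since 11 ≡ 3 (mod 8), (2/11) = -1.
Reached (1/11) = 1. Collecting the sign flips along the way, the symbol is -1.

-1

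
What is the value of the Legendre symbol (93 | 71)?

-1

Euler's criterion: (93/71) ≡ 22^35 (mod 71).
22^2 ≡ 58 (mod 71)
22^4 ≡ 27 (mod 71)
22^8 ≡ 19 (mod 71)
22^16 ≡ 6 (mod 71)
22^32 ≡ 36 (mod 71)
22^35 = 22^(32+2+1) ≡ 70 (mod 71).
Result is 70 ≡ −1, so (93/71) = −1.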